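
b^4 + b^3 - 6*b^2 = b^2*(b - 2)*(b + 3)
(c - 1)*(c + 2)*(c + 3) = c^3 + 4*c^2 + c - 6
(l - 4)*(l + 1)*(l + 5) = l^3 + 2*l^2 - 19*l - 20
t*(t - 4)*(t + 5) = t^3 + t^2 - 20*t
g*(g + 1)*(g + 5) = g^3 + 6*g^2 + 5*g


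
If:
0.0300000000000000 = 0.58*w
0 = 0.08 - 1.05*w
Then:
No Solution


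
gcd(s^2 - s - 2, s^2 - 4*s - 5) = s + 1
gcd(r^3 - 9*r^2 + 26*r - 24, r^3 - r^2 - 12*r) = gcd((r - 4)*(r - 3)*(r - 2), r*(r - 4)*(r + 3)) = r - 4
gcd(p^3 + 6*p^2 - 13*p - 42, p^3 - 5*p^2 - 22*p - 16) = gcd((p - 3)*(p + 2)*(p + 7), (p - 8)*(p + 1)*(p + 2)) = p + 2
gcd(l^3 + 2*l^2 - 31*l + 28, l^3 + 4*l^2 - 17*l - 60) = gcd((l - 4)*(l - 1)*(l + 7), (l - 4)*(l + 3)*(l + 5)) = l - 4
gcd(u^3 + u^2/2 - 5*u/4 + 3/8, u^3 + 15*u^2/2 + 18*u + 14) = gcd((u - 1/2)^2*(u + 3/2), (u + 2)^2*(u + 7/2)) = 1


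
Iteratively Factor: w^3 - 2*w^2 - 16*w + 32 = (w - 4)*(w^2 + 2*w - 8) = (w - 4)*(w + 4)*(w - 2)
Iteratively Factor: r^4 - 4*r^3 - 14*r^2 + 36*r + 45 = (r + 1)*(r^3 - 5*r^2 - 9*r + 45) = (r - 5)*(r + 1)*(r^2 - 9) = (r - 5)*(r - 3)*(r + 1)*(r + 3)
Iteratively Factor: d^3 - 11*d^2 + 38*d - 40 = (d - 2)*(d^2 - 9*d + 20) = (d - 4)*(d - 2)*(d - 5)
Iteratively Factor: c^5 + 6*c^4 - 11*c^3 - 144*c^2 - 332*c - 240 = (c + 3)*(c^4 + 3*c^3 - 20*c^2 - 84*c - 80) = (c + 2)*(c + 3)*(c^3 + c^2 - 22*c - 40) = (c + 2)*(c + 3)*(c + 4)*(c^2 - 3*c - 10) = (c - 5)*(c + 2)*(c + 3)*(c + 4)*(c + 2)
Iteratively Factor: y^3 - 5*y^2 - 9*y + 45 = (y + 3)*(y^2 - 8*y + 15) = (y - 5)*(y + 3)*(y - 3)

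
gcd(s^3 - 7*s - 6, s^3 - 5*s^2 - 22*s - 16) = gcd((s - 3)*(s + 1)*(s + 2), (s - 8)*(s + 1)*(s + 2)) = s^2 + 3*s + 2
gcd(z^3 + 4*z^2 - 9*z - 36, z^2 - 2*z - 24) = z + 4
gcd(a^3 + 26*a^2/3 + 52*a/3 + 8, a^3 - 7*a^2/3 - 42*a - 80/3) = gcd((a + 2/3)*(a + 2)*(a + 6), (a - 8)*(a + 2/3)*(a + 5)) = a + 2/3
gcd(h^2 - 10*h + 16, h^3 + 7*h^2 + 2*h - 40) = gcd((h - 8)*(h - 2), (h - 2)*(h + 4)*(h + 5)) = h - 2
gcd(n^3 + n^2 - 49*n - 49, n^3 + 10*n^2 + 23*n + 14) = n^2 + 8*n + 7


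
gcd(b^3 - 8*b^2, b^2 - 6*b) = b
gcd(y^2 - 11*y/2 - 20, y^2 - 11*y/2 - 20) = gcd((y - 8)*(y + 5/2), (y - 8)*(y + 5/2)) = y^2 - 11*y/2 - 20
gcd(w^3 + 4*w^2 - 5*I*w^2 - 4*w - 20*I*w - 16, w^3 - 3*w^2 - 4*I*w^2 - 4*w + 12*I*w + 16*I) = w - 4*I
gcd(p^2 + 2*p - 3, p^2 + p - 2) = p - 1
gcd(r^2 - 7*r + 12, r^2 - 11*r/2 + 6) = r - 4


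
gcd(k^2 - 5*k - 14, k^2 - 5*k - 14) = k^2 - 5*k - 14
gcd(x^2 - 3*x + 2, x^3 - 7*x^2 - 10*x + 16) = x - 1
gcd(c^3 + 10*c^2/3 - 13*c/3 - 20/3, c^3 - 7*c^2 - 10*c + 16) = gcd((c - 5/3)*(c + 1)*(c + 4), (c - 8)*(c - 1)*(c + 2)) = 1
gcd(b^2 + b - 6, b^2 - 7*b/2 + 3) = b - 2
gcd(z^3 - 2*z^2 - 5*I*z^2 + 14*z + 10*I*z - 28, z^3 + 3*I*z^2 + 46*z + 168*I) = z - 7*I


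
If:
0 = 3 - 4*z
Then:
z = 3/4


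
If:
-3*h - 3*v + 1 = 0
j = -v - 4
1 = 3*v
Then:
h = 0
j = -13/3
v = 1/3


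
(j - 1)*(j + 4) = j^2 + 3*j - 4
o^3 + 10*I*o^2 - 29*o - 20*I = (o + I)*(o + 4*I)*(o + 5*I)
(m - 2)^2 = m^2 - 4*m + 4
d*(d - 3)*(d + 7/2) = d^3 + d^2/2 - 21*d/2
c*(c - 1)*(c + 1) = c^3 - c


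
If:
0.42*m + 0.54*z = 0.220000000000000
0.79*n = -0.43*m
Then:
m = 0.523809523809524 - 1.28571428571429*z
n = 0.699819168173599*z - 0.285111512959614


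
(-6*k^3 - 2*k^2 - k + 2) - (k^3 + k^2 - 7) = -7*k^3 - 3*k^2 - k + 9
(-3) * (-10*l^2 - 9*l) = 30*l^2 + 27*l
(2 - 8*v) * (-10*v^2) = 80*v^3 - 20*v^2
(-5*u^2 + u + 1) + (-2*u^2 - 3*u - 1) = -7*u^2 - 2*u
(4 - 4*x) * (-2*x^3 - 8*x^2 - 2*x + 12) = 8*x^4 + 24*x^3 - 24*x^2 - 56*x + 48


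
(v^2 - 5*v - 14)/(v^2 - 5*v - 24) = (-v^2 + 5*v + 14)/(-v^2 + 5*v + 24)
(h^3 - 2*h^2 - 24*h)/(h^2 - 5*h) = (h^2 - 2*h - 24)/(h - 5)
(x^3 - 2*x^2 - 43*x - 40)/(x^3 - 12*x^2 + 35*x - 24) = (x^2 + 6*x + 5)/(x^2 - 4*x + 3)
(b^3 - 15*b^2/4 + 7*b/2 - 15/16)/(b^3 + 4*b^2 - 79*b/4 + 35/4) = (b - 3/4)/(b + 7)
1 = 1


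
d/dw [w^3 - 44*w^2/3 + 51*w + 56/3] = 3*w^2 - 88*w/3 + 51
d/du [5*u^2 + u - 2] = 10*u + 1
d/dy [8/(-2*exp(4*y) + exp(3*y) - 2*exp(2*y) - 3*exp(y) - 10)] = (64*exp(3*y) - 24*exp(2*y) + 32*exp(y) + 24)*exp(y)/(2*exp(4*y) - exp(3*y) + 2*exp(2*y) + 3*exp(y) + 10)^2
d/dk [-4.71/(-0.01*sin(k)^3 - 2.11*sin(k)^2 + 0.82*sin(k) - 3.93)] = (-0.1413*sin(k)^2 - 19.8762*sin(k) + 3.8622)*cos(k)/(0.01*sin(k)^3 + 2.11*sin(k)^2 - 0.82*sin(k) + 3.93)^2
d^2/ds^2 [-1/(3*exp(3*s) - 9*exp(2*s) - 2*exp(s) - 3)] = (2*(-9*exp(2*s) + 18*exp(s) + 2)^2*exp(s) + (27*exp(2*s) - 36*exp(s) - 2)*(-3*exp(3*s) + 9*exp(2*s) + 2*exp(s) + 3))*exp(s)/(-3*exp(3*s) + 9*exp(2*s) + 2*exp(s) + 3)^3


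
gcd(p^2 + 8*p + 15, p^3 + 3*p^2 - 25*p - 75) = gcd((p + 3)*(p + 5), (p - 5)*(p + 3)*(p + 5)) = p^2 + 8*p + 15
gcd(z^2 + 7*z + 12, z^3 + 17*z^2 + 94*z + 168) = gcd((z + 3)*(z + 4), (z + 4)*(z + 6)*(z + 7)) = z + 4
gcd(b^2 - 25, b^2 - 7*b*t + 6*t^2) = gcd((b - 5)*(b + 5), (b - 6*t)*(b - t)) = 1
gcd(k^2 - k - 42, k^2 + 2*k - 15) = 1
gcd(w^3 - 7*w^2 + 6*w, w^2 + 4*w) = w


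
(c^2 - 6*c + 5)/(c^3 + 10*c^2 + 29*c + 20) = (c^2 - 6*c + 5)/(c^3 + 10*c^2 + 29*c + 20)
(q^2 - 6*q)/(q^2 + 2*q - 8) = q*(q - 6)/(q^2 + 2*q - 8)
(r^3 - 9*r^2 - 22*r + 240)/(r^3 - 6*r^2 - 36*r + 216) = (r^2 - 3*r - 40)/(r^2 - 36)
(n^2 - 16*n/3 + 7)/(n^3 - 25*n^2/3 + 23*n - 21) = 1/(n - 3)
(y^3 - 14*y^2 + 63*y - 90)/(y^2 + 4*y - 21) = (y^2 - 11*y + 30)/(y + 7)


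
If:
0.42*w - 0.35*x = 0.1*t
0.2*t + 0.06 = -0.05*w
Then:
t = -0.196629213483146*x - 0.28314606741573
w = 0.786516853932584*x - 0.0674157303370786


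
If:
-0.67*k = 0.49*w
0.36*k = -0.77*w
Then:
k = 0.00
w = 0.00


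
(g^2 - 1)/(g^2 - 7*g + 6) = (g + 1)/(g - 6)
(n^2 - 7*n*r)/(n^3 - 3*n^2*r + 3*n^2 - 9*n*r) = (n - 7*r)/(n^2 - 3*n*r + 3*n - 9*r)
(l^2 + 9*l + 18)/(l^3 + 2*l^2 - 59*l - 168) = (l + 6)/(l^2 - l - 56)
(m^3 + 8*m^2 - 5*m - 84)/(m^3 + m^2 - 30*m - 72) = (m^2 + 4*m - 21)/(m^2 - 3*m - 18)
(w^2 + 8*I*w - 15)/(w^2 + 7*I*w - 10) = (w + 3*I)/(w + 2*I)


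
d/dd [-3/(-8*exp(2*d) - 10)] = -12*exp(2*d)/(4*exp(2*d) + 5)^2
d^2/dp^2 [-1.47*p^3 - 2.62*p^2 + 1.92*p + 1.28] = -8.82*p - 5.24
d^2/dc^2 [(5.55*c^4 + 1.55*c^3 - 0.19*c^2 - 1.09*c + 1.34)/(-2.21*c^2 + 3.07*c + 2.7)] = (-54.21351*c^6 + 225.93051*c^5 - 115.14807*c^4 - 770.552566*c^3 - 595.067484*c^2 + 25.776168*c - 56.550112)/(10.793861*c^6 - 44.982561*c^5 + 22.925877*c^4 + 80.977697*c^3 - 28.00899*c^2 - 67.1409*c - 19.683)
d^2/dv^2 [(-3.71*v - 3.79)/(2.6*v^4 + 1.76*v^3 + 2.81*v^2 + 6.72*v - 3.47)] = (-300.9552*v^7 - 784.03936*v^6 - 751.875336*v^5 - 360.456504*v^4 - 1205.040342*v^3 - 1130.720946*v^2 - 785.332278*v - 589.233506)/(17.576*v^12 + 35.6928*v^11 + 81.14808*v^10 + 218.884736*v^9 + 201.835068*v^8 + 303.444624*v^7 + 389.473217*v^6 - 69.1127040000001*v^5 + 146.163627*v^4 - 26.1078240000001*v^3 - 368.594157*v^2 + 242.744544*v - 41.781923)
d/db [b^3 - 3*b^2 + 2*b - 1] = 3*b^2 - 6*b + 2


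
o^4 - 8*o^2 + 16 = (o - 2)^2*(o + 2)^2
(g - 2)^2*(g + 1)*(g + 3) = g^4 - 9*g^2 + 4*g + 12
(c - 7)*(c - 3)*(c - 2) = c^3 - 12*c^2 + 41*c - 42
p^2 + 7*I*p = p*(p + 7*I)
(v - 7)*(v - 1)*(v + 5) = v^3 - 3*v^2 - 33*v + 35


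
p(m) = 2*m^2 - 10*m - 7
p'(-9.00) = -46.00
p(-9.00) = 245.00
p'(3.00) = 2.00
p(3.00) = -19.00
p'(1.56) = -3.76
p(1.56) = -17.73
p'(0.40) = -8.40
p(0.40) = -10.68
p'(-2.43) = -19.72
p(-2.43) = 29.11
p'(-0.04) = -10.16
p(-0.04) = -6.60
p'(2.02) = -1.92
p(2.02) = -19.04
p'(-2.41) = -19.64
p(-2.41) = 28.72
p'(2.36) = -0.56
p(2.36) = -19.46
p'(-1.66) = -16.64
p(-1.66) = 15.11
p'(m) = 4*m - 10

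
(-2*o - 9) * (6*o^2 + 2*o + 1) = -12*o^3 - 58*o^2 - 20*o - 9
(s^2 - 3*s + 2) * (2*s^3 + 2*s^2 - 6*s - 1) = 2*s^5 - 4*s^4 - 8*s^3 + 21*s^2 - 9*s - 2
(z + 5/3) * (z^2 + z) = z^3 + 8*z^2/3 + 5*z/3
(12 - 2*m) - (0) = 12 - 2*m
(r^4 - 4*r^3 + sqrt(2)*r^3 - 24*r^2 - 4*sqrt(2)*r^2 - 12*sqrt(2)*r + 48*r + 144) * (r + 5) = r^5 + r^4 + sqrt(2)*r^4 - 44*r^3 + sqrt(2)*r^3 - 72*r^2 - 32*sqrt(2)*r^2 - 60*sqrt(2)*r + 384*r + 720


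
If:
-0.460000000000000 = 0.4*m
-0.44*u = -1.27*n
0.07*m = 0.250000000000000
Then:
No Solution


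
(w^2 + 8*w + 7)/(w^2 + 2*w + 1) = (w + 7)/(w + 1)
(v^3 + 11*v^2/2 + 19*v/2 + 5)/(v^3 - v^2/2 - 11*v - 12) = (2*v^2 + 7*v + 5)/(2*v^2 - 5*v - 12)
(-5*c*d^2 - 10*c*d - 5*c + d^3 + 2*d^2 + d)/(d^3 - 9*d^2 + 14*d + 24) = (-5*c*d - 5*c + d^2 + d)/(d^2 - 10*d + 24)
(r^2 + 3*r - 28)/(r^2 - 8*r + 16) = (r + 7)/(r - 4)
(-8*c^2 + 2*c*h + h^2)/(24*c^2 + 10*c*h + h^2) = (-2*c + h)/(6*c + h)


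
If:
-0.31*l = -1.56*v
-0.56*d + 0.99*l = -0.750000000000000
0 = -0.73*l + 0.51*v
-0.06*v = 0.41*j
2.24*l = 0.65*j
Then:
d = 1.34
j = 0.00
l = 0.00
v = 0.00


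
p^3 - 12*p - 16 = (p - 4)*(p + 2)^2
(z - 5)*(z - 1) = z^2 - 6*z + 5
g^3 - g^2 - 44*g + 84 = (g - 6)*(g - 2)*(g + 7)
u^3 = u^3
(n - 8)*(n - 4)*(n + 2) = n^3 - 10*n^2 + 8*n + 64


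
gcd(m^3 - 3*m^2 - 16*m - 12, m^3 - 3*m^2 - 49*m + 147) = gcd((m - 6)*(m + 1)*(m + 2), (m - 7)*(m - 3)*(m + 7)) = 1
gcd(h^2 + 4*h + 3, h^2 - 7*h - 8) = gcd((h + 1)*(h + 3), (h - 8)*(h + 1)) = h + 1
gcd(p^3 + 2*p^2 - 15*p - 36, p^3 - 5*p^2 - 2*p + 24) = p - 4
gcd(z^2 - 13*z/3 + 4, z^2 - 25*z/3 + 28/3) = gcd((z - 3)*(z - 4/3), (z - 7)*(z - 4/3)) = z - 4/3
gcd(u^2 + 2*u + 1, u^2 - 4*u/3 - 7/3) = u + 1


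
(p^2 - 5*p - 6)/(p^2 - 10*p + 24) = (p + 1)/(p - 4)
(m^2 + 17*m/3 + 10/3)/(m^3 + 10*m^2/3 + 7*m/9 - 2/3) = 3*(m + 5)/(3*m^2 + 8*m - 3)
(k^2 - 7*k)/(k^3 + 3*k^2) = (k - 7)/(k*(k + 3))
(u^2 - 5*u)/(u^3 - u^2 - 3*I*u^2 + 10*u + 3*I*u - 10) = u*(u - 5)/(u^3 - u^2*(1 + 3*I) + u*(10 + 3*I) - 10)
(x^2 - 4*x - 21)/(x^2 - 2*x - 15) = (x - 7)/(x - 5)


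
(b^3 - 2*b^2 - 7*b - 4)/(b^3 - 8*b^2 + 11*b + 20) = (b + 1)/(b - 5)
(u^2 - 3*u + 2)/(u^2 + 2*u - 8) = (u - 1)/(u + 4)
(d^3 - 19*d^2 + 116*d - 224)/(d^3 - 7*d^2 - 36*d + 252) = (d^2 - 12*d + 32)/(d^2 - 36)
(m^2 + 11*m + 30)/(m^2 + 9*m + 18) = (m + 5)/(m + 3)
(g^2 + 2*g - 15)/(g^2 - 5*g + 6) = (g + 5)/(g - 2)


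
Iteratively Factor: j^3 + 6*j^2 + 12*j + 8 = (j + 2)*(j^2 + 4*j + 4) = (j + 2)^2*(j + 2)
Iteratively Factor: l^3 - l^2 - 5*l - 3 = (l + 1)*(l^2 - 2*l - 3) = (l + 1)^2*(l - 3)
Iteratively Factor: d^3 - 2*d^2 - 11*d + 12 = (d - 4)*(d^2 + 2*d - 3) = (d - 4)*(d - 1)*(d + 3)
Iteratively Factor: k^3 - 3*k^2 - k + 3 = (k - 1)*(k^2 - 2*k - 3) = (k - 1)*(k + 1)*(k - 3)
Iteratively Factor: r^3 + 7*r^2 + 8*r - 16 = (r + 4)*(r^2 + 3*r - 4) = (r + 4)^2*(r - 1)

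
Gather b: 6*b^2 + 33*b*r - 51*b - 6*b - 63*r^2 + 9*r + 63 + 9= 6*b^2 + b*(33*r - 57) - 63*r^2 + 9*r + 72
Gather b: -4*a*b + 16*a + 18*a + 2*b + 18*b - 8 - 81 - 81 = 34*a + b*(20 - 4*a) - 170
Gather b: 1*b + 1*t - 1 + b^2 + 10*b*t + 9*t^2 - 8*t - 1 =b^2 + b*(10*t + 1) + 9*t^2 - 7*t - 2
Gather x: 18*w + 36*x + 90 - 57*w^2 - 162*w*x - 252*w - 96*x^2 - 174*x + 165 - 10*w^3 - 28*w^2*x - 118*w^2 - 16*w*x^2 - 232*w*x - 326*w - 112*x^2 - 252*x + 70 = -10*w^3 - 175*w^2 - 560*w + x^2*(-16*w - 208) + x*(-28*w^2 - 394*w - 390) + 325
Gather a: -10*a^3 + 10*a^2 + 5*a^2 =-10*a^3 + 15*a^2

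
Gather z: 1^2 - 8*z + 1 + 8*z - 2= 0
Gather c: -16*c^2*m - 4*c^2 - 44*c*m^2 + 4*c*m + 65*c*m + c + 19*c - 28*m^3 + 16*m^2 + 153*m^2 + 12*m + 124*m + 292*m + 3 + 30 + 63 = c^2*(-16*m - 4) + c*(-44*m^2 + 69*m + 20) - 28*m^3 + 169*m^2 + 428*m + 96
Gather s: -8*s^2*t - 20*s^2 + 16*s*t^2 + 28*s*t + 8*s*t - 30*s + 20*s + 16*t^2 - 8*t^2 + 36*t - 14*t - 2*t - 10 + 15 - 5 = s^2*(-8*t - 20) + s*(16*t^2 + 36*t - 10) + 8*t^2 + 20*t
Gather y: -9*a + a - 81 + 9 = -8*a - 72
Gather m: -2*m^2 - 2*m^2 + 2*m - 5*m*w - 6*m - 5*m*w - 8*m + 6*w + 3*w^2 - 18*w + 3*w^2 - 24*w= -4*m^2 + m*(-10*w - 12) + 6*w^2 - 36*w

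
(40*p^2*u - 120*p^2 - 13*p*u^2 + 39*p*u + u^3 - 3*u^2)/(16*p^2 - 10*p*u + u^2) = (5*p*u - 15*p - u^2 + 3*u)/(2*p - u)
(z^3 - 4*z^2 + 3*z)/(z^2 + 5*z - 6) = z*(z - 3)/(z + 6)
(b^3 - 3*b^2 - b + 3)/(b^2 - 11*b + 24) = (b^2 - 1)/(b - 8)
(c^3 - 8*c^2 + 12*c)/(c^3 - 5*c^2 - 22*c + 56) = c*(c - 6)/(c^2 - 3*c - 28)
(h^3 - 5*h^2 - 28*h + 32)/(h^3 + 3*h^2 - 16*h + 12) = (h^2 - 4*h - 32)/(h^2 + 4*h - 12)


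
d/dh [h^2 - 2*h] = 2*h - 2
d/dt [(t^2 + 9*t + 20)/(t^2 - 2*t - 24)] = -11/(t^2 - 12*t + 36)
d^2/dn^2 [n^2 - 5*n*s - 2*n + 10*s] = 2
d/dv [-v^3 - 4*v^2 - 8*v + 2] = -3*v^2 - 8*v - 8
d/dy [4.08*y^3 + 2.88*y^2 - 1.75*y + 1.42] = 12.24*y^2 + 5.76*y - 1.75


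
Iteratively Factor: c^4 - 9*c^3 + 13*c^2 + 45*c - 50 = (c - 1)*(c^3 - 8*c^2 + 5*c + 50) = (c - 1)*(c + 2)*(c^2 - 10*c + 25) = (c - 5)*(c - 1)*(c + 2)*(c - 5)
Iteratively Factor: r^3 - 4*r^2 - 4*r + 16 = (r - 4)*(r^2 - 4) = (r - 4)*(r + 2)*(r - 2)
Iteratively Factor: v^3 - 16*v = (v - 4)*(v^2 + 4*v) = v*(v - 4)*(v + 4)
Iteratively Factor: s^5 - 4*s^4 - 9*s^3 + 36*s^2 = (s)*(s^4 - 4*s^3 - 9*s^2 + 36*s) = s*(s + 3)*(s^3 - 7*s^2 + 12*s) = s*(s - 4)*(s + 3)*(s^2 - 3*s) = s*(s - 4)*(s - 3)*(s + 3)*(s)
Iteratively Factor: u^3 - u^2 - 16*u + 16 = (u + 4)*(u^2 - 5*u + 4) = (u - 4)*(u + 4)*(u - 1)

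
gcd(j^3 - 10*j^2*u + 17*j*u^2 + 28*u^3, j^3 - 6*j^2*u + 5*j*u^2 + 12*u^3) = -j^2 + 3*j*u + 4*u^2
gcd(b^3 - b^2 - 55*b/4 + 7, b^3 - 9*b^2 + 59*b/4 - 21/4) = b - 1/2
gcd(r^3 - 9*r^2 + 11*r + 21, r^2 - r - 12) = 1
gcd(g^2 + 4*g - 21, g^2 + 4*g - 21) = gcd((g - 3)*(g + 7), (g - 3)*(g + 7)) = g^2 + 4*g - 21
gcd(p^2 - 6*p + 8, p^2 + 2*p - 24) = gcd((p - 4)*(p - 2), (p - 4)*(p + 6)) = p - 4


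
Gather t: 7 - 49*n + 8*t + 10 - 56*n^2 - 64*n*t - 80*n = -56*n^2 - 129*n + t*(8 - 64*n) + 17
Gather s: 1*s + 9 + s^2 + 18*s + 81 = s^2 + 19*s + 90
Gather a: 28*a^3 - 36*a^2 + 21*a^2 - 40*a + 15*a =28*a^3 - 15*a^2 - 25*a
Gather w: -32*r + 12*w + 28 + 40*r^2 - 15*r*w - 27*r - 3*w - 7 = 40*r^2 - 59*r + w*(9 - 15*r) + 21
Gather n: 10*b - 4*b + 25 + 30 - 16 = 6*b + 39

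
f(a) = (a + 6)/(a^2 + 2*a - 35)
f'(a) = (-2*a - 2)*(a + 6)/(a^2 + 2*a - 35)^2 + 1/(a^2 + 2*a - 35)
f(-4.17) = -0.07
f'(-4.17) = -0.02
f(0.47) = -0.19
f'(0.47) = -0.05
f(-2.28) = -0.11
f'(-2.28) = -0.02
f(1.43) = -0.25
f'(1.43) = -0.07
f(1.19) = -0.23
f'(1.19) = -0.06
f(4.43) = -1.60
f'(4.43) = -2.82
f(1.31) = -0.24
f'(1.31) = -0.07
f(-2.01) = -0.11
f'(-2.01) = -0.02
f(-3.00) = -0.09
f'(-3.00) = -0.02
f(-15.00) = -0.06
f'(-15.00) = 0.00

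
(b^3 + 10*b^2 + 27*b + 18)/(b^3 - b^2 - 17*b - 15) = (b + 6)/(b - 5)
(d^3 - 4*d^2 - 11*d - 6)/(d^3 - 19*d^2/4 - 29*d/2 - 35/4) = 4*(d^2 - 5*d - 6)/(4*d^2 - 23*d - 35)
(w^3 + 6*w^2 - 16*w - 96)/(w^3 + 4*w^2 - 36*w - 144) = (w - 4)/(w - 6)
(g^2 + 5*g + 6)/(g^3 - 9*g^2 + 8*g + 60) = (g + 3)/(g^2 - 11*g + 30)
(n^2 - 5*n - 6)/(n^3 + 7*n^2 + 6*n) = (n - 6)/(n*(n + 6))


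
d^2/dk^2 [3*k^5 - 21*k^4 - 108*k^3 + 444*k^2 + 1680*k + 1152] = 60*k^3 - 252*k^2 - 648*k + 888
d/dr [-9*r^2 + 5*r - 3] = 5 - 18*r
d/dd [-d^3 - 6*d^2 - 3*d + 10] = -3*d^2 - 12*d - 3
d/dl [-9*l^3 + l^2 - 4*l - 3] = -27*l^2 + 2*l - 4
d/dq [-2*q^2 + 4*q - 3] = 4 - 4*q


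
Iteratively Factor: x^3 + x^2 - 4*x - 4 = (x - 2)*(x^2 + 3*x + 2) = (x - 2)*(x + 2)*(x + 1)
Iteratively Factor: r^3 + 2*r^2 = (r)*(r^2 + 2*r) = r*(r + 2)*(r)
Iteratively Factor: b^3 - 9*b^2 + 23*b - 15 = (b - 3)*(b^2 - 6*b + 5) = (b - 3)*(b - 1)*(b - 5)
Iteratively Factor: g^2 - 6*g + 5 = (g - 1)*(g - 5)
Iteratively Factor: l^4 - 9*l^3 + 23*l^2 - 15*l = (l - 1)*(l^3 - 8*l^2 + 15*l) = (l - 5)*(l - 1)*(l^2 - 3*l) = l*(l - 5)*(l - 1)*(l - 3)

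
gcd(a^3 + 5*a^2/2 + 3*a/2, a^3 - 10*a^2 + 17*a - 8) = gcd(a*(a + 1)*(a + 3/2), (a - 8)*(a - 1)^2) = 1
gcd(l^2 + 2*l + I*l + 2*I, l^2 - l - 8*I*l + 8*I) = 1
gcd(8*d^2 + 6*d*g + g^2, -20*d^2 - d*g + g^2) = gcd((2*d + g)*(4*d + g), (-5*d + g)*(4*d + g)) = 4*d + g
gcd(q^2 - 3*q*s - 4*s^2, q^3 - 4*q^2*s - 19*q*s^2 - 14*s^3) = q + s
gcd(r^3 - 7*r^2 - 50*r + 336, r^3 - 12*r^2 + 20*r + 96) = r^2 - 14*r + 48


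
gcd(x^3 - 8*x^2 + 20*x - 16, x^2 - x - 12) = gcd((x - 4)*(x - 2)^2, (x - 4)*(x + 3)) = x - 4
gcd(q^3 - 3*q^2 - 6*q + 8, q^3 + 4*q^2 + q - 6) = q^2 + q - 2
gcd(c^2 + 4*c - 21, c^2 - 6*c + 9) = c - 3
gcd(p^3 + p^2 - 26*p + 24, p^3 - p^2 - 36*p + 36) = p^2 + 5*p - 6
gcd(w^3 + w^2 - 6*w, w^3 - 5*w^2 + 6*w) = w^2 - 2*w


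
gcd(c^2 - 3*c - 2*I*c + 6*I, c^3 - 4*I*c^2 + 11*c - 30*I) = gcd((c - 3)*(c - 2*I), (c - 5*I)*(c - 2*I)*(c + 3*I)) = c - 2*I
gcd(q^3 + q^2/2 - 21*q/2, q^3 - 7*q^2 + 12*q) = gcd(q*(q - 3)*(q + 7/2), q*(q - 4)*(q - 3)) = q^2 - 3*q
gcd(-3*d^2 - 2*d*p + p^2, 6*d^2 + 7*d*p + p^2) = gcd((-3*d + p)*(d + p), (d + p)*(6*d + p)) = d + p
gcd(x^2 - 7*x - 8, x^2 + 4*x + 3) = x + 1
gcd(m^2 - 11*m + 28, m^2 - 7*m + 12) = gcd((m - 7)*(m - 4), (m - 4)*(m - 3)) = m - 4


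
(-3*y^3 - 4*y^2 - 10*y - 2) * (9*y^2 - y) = -27*y^5 - 33*y^4 - 86*y^3 - 8*y^2 + 2*y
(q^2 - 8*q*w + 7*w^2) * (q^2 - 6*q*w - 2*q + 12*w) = q^4 - 14*q^3*w - 2*q^3 + 55*q^2*w^2 + 28*q^2*w - 42*q*w^3 - 110*q*w^2 + 84*w^3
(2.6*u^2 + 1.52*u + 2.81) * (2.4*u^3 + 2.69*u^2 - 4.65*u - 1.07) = 6.24*u^5 + 10.642*u^4 - 1.2572*u^3 - 2.2911*u^2 - 14.6929*u - 3.0067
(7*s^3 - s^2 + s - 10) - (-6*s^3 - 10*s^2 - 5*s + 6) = 13*s^3 + 9*s^2 + 6*s - 16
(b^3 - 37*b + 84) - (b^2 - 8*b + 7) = b^3 - b^2 - 29*b + 77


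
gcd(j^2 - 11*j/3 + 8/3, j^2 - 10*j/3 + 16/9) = j - 8/3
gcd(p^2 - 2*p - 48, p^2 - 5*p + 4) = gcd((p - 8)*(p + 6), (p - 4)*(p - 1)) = 1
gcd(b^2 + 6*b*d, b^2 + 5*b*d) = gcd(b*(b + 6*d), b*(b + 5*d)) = b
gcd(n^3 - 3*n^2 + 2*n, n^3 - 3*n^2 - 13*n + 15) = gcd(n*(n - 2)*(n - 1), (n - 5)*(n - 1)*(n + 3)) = n - 1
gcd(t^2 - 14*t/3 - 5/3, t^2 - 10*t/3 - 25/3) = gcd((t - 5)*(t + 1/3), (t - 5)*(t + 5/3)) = t - 5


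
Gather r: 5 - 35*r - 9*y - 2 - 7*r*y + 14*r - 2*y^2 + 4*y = r*(-7*y - 21) - 2*y^2 - 5*y + 3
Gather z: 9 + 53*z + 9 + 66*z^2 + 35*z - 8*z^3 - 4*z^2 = -8*z^3 + 62*z^2 + 88*z + 18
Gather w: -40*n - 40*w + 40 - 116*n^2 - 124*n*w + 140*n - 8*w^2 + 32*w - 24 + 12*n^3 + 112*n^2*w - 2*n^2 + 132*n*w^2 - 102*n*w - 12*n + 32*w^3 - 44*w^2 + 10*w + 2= 12*n^3 - 118*n^2 + 88*n + 32*w^3 + w^2*(132*n - 52) + w*(112*n^2 - 226*n + 2) + 18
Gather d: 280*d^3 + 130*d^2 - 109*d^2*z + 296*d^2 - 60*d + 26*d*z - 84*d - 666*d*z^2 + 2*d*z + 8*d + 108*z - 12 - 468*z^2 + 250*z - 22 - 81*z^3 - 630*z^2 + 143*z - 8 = 280*d^3 + d^2*(426 - 109*z) + d*(-666*z^2 + 28*z - 136) - 81*z^3 - 1098*z^2 + 501*z - 42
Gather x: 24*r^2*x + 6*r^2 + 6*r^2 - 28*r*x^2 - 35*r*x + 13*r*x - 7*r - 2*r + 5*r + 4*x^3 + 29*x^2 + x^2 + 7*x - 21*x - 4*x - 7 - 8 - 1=12*r^2 - 4*r + 4*x^3 + x^2*(30 - 28*r) + x*(24*r^2 - 22*r - 18) - 16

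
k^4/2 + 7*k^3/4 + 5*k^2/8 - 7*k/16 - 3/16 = (k/2 + 1/4)*(k - 1/2)*(k + 1/2)*(k + 3)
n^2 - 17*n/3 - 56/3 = (n - 8)*(n + 7/3)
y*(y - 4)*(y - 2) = y^3 - 6*y^2 + 8*y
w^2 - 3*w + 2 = (w - 2)*(w - 1)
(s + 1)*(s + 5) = s^2 + 6*s + 5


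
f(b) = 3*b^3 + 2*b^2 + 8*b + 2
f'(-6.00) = 308.00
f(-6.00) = -622.00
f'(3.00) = 101.00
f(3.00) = 125.00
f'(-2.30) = 46.41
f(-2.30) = -42.32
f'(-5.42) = 250.71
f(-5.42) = -460.27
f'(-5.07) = 219.06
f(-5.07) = -378.12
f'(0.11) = 8.55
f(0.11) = 2.91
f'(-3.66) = 113.92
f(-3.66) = -147.57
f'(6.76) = 446.32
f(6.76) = 1074.22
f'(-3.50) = 104.25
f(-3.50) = -130.12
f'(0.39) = 10.93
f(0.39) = 5.60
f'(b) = 9*b^2 + 4*b + 8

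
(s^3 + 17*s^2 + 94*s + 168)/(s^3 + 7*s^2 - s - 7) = (s^2 + 10*s + 24)/(s^2 - 1)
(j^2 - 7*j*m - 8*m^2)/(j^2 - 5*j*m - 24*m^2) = (j + m)/(j + 3*m)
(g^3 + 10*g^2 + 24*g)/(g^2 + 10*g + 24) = g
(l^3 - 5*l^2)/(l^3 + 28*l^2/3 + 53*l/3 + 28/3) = 3*l^2*(l - 5)/(3*l^3 + 28*l^2 + 53*l + 28)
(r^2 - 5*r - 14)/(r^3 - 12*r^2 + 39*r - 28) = (r + 2)/(r^2 - 5*r + 4)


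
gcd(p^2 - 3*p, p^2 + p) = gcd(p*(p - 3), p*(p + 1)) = p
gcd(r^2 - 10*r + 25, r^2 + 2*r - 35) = r - 5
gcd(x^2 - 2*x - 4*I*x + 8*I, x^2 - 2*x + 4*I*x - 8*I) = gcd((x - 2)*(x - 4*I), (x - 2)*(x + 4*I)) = x - 2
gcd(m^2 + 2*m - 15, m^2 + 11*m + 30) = m + 5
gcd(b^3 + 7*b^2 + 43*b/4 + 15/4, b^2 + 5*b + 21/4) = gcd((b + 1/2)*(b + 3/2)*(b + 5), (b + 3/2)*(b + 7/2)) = b + 3/2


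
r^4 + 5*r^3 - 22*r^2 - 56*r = r*(r - 4)*(r + 2)*(r + 7)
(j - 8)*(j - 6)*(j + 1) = j^3 - 13*j^2 + 34*j + 48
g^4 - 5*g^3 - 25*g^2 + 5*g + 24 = (g - 8)*(g - 1)*(g + 1)*(g + 3)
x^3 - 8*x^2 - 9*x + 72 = (x - 8)*(x - 3)*(x + 3)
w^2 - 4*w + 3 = (w - 3)*(w - 1)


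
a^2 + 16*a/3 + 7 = (a + 7/3)*(a + 3)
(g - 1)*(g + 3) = g^2 + 2*g - 3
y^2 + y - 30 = (y - 5)*(y + 6)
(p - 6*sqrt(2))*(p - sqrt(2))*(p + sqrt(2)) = p^3 - 6*sqrt(2)*p^2 - 2*p + 12*sqrt(2)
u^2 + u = u*(u + 1)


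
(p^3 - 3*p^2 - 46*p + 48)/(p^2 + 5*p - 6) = p - 8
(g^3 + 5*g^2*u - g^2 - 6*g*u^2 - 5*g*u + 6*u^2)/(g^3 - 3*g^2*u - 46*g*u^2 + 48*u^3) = (1 - g)/(-g + 8*u)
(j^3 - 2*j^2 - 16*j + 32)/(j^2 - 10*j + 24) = (j^2 + 2*j - 8)/(j - 6)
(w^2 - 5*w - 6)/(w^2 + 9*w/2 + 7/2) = 2*(w - 6)/(2*w + 7)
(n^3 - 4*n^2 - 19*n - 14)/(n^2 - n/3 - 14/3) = 3*(n^2 - 6*n - 7)/(3*n - 7)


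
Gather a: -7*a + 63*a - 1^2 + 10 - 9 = 56*a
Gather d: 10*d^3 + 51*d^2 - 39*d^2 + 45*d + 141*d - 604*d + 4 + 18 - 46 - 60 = 10*d^3 + 12*d^2 - 418*d - 84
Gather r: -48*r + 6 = 6 - 48*r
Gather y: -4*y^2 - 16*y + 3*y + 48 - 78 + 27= -4*y^2 - 13*y - 3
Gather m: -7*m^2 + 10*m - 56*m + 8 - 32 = -7*m^2 - 46*m - 24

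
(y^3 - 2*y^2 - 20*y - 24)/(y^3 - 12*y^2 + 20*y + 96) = (y + 2)/(y - 8)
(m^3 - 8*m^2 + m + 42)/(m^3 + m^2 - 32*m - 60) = (m^2 - 10*m + 21)/(m^2 - m - 30)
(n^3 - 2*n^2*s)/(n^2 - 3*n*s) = n*(n - 2*s)/(n - 3*s)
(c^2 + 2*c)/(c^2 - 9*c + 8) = c*(c + 2)/(c^2 - 9*c + 8)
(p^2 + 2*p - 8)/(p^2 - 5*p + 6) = (p + 4)/(p - 3)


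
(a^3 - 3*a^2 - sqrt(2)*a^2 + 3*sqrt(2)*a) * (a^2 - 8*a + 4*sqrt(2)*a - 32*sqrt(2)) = a^5 - 11*a^4 + 3*sqrt(2)*a^4 - 33*sqrt(2)*a^3 + 16*a^3 + 88*a^2 + 72*sqrt(2)*a^2 - 192*a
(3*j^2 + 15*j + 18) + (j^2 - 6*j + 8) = 4*j^2 + 9*j + 26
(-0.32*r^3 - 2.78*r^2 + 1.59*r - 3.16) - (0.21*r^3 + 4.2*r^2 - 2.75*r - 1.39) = -0.53*r^3 - 6.98*r^2 + 4.34*r - 1.77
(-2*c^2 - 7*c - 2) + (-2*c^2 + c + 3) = -4*c^2 - 6*c + 1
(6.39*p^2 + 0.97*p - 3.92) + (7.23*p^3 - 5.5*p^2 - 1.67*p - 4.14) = 7.23*p^3 + 0.89*p^2 - 0.7*p - 8.06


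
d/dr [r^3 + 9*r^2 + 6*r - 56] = 3*r^2 + 18*r + 6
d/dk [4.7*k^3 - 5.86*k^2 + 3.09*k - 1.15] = 14.1*k^2 - 11.72*k + 3.09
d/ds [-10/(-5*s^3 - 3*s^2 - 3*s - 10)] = 30*(-5*s^2 - 2*s - 1)/(5*s^3 + 3*s^2 + 3*s + 10)^2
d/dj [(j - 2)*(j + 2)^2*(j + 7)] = 4*j^3 + 27*j^2 + 20*j - 36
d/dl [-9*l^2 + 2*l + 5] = 2 - 18*l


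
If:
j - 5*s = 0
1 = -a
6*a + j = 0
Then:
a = -1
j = 6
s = 6/5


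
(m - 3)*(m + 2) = m^2 - m - 6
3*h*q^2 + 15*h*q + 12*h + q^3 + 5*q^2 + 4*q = (3*h + q)*(q + 1)*(q + 4)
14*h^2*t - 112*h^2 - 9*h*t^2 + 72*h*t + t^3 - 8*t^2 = (-7*h + t)*(-2*h + t)*(t - 8)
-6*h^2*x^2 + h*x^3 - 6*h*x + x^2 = x*(-6*h + x)*(h*x + 1)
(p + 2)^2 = p^2 + 4*p + 4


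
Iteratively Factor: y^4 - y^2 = (y + 1)*(y^3 - y^2) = y*(y + 1)*(y^2 - y) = y*(y - 1)*(y + 1)*(y)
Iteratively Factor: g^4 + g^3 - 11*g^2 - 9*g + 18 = (g - 3)*(g^3 + 4*g^2 + g - 6) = (g - 3)*(g - 1)*(g^2 + 5*g + 6) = (g - 3)*(g - 1)*(g + 3)*(g + 2)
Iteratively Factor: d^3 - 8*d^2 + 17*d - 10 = (d - 5)*(d^2 - 3*d + 2) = (d - 5)*(d - 1)*(d - 2)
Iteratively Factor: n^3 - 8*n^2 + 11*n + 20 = (n - 5)*(n^2 - 3*n - 4) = (n - 5)*(n - 4)*(n + 1)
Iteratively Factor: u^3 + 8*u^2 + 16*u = (u)*(u^2 + 8*u + 16) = u*(u + 4)*(u + 4)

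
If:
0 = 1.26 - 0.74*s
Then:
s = 1.70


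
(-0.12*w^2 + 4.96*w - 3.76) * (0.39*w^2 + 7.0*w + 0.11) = -0.0468*w^4 + 1.0944*w^3 + 33.2404*w^2 - 25.7744*w - 0.4136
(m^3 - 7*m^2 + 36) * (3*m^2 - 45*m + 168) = 3*m^5 - 66*m^4 + 483*m^3 - 1068*m^2 - 1620*m + 6048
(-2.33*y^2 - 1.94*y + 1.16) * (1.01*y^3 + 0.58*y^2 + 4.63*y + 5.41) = -2.3533*y^5 - 3.3108*y^4 - 10.7415*y^3 - 20.9147*y^2 - 5.1246*y + 6.2756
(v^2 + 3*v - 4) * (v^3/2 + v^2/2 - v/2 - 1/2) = v^5/2 + 2*v^4 - v^3 - 4*v^2 + v/2 + 2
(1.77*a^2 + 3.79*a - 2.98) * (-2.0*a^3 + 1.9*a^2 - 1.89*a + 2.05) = -3.54*a^5 - 4.217*a^4 + 9.8157*a^3 - 9.1966*a^2 + 13.4017*a - 6.109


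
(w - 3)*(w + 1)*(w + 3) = w^3 + w^2 - 9*w - 9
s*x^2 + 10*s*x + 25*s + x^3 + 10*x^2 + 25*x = (s + x)*(x + 5)^2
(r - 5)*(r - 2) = r^2 - 7*r + 10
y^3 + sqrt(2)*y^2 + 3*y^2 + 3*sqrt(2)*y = y*(y + 3)*(y + sqrt(2))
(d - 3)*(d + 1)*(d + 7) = d^3 + 5*d^2 - 17*d - 21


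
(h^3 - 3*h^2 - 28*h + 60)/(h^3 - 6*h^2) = 1 + 3/h - 10/h^2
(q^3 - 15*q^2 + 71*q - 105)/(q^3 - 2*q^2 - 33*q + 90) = (q - 7)/(q + 6)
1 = 1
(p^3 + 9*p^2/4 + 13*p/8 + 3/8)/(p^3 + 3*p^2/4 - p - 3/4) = (p + 1/2)/(p - 1)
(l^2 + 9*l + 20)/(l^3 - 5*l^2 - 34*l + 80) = (l + 4)/(l^2 - 10*l + 16)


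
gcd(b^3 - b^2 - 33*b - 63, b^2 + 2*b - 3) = b + 3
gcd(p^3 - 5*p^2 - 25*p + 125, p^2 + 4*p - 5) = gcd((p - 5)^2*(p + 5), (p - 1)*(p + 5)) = p + 5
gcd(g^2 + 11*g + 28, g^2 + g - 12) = g + 4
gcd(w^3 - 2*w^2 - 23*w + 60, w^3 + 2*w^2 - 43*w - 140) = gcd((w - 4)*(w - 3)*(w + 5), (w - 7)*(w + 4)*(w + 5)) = w + 5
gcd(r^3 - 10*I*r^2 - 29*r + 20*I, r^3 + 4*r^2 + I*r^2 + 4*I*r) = 1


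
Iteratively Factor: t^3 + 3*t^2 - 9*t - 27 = (t - 3)*(t^2 + 6*t + 9) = (t - 3)*(t + 3)*(t + 3)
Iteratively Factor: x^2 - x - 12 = (x + 3)*(x - 4)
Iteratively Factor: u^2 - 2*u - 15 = (u - 5)*(u + 3)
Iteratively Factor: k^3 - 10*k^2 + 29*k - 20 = (k - 1)*(k^2 - 9*k + 20) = (k - 5)*(k - 1)*(k - 4)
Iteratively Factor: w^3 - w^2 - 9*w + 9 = (w - 1)*(w^2 - 9) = (w - 1)*(w + 3)*(w - 3)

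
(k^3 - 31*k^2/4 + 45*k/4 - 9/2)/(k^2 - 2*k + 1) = (4*k^2 - 27*k + 18)/(4*(k - 1))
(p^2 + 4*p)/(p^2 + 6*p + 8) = p/(p + 2)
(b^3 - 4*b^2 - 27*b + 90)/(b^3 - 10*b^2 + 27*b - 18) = (b + 5)/(b - 1)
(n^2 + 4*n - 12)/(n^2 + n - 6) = (n + 6)/(n + 3)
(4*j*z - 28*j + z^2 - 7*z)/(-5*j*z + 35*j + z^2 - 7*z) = (4*j + z)/(-5*j + z)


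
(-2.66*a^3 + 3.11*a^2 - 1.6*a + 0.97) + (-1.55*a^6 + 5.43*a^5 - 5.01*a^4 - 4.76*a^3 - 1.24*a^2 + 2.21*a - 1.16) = -1.55*a^6 + 5.43*a^5 - 5.01*a^4 - 7.42*a^3 + 1.87*a^2 + 0.61*a - 0.19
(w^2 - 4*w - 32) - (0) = w^2 - 4*w - 32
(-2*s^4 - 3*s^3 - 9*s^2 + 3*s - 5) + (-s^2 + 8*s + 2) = -2*s^4 - 3*s^3 - 10*s^2 + 11*s - 3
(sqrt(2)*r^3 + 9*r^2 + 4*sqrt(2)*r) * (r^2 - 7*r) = sqrt(2)*r^5 - 7*sqrt(2)*r^4 + 9*r^4 - 63*r^3 + 4*sqrt(2)*r^3 - 28*sqrt(2)*r^2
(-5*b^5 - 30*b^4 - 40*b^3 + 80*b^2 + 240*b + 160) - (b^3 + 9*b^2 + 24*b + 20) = -5*b^5 - 30*b^4 - 41*b^3 + 71*b^2 + 216*b + 140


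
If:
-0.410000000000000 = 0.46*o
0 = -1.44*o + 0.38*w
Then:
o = -0.89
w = -3.38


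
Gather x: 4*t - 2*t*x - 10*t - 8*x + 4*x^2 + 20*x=-6*t + 4*x^2 + x*(12 - 2*t)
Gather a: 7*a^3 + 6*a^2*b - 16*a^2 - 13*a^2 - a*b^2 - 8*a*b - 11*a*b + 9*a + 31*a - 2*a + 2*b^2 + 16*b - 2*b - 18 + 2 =7*a^3 + a^2*(6*b - 29) + a*(-b^2 - 19*b + 38) + 2*b^2 + 14*b - 16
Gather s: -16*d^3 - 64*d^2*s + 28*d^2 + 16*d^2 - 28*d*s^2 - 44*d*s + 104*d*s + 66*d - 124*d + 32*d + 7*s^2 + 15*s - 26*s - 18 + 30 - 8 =-16*d^3 + 44*d^2 - 26*d + s^2*(7 - 28*d) + s*(-64*d^2 + 60*d - 11) + 4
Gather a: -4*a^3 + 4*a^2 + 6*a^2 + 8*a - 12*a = -4*a^3 + 10*a^2 - 4*a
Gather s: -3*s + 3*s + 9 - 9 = 0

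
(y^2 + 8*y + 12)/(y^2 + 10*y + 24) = (y + 2)/(y + 4)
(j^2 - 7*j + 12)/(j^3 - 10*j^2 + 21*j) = (j - 4)/(j*(j - 7))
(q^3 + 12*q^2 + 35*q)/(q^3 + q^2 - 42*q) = (q + 5)/(q - 6)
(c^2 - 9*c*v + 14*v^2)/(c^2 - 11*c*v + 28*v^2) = (-c + 2*v)/(-c + 4*v)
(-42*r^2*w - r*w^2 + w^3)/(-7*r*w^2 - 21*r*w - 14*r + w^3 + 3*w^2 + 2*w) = w*(6*r + w)/(w^2 + 3*w + 2)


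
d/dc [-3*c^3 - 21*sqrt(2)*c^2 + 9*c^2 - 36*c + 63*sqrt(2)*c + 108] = -9*c^2 - 42*sqrt(2)*c + 18*c - 36 + 63*sqrt(2)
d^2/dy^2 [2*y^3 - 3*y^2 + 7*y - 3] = 12*y - 6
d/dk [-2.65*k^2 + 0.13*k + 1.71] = 0.13 - 5.3*k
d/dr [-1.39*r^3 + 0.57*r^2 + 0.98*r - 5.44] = -4.17*r^2 + 1.14*r + 0.98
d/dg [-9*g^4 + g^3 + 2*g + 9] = -36*g^3 + 3*g^2 + 2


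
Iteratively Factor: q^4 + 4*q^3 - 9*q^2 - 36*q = (q + 4)*(q^3 - 9*q) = q*(q + 4)*(q^2 - 9) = q*(q - 3)*(q + 4)*(q + 3)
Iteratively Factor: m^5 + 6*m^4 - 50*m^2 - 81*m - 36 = (m + 4)*(m^4 + 2*m^3 - 8*m^2 - 18*m - 9) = (m + 3)*(m + 4)*(m^3 - m^2 - 5*m - 3) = (m - 3)*(m + 3)*(m + 4)*(m^2 + 2*m + 1) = (m - 3)*(m + 1)*(m + 3)*(m + 4)*(m + 1)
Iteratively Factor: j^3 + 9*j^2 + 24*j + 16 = (j + 1)*(j^2 + 8*j + 16) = (j + 1)*(j + 4)*(j + 4)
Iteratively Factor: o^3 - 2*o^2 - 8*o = (o + 2)*(o^2 - 4*o) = o*(o + 2)*(o - 4)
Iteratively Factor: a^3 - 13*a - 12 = (a - 4)*(a^2 + 4*a + 3) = (a - 4)*(a + 3)*(a + 1)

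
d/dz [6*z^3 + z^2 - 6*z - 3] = 18*z^2 + 2*z - 6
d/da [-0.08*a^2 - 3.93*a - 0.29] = -0.16*a - 3.93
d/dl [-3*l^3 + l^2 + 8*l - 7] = -9*l^2 + 2*l + 8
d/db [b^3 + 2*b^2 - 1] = b*(3*b + 4)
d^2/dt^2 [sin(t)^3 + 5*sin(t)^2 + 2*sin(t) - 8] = -9*sin(t)^3 - 20*sin(t)^2 + 4*sin(t) + 10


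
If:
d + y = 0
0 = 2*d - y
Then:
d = 0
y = 0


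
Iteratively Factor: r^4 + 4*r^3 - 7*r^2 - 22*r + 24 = (r + 3)*(r^3 + r^2 - 10*r + 8) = (r - 1)*(r + 3)*(r^2 + 2*r - 8) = (r - 2)*(r - 1)*(r + 3)*(r + 4)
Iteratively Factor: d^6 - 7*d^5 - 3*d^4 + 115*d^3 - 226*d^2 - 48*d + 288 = (d + 4)*(d^5 - 11*d^4 + 41*d^3 - 49*d^2 - 30*d + 72) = (d - 3)*(d + 4)*(d^4 - 8*d^3 + 17*d^2 + 2*d - 24) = (d - 3)^2*(d + 4)*(d^3 - 5*d^2 + 2*d + 8) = (d - 3)^2*(d + 1)*(d + 4)*(d^2 - 6*d + 8) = (d - 3)^2*(d - 2)*(d + 1)*(d + 4)*(d - 4)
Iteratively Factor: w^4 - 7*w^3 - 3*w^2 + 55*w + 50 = (w - 5)*(w^3 - 2*w^2 - 13*w - 10) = (w - 5)*(w + 1)*(w^2 - 3*w - 10) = (w - 5)^2*(w + 1)*(w + 2)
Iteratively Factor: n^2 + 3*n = (n + 3)*(n)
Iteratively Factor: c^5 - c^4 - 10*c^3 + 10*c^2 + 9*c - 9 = (c - 1)*(c^4 - 10*c^2 + 9) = (c - 1)^2*(c^3 + c^2 - 9*c - 9) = (c - 3)*(c - 1)^2*(c^2 + 4*c + 3) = (c - 3)*(c - 1)^2*(c + 3)*(c + 1)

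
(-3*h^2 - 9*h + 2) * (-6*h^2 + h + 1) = 18*h^4 + 51*h^3 - 24*h^2 - 7*h + 2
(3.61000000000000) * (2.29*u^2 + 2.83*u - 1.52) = 8.2669*u^2 + 10.2163*u - 5.4872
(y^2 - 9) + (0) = y^2 - 9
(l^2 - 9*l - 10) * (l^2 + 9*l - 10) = l^4 - 101*l^2 + 100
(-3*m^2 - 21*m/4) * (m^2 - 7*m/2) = -3*m^4 + 21*m^3/4 + 147*m^2/8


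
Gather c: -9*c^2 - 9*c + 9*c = -9*c^2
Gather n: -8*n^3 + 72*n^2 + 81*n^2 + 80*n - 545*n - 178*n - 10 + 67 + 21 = -8*n^3 + 153*n^2 - 643*n + 78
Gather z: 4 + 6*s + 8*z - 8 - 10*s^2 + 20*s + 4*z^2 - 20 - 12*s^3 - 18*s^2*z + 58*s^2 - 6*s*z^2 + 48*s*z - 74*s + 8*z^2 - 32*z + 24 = -12*s^3 + 48*s^2 - 48*s + z^2*(12 - 6*s) + z*(-18*s^2 + 48*s - 24)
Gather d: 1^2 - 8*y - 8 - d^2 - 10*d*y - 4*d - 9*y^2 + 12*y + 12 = -d^2 + d*(-10*y - 4) - 9*y^2 + 4*y + 5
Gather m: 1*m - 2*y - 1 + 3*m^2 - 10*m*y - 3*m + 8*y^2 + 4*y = 3*m^2 + m*(-10*y - 2) + 8*y^2 + 2*y - 1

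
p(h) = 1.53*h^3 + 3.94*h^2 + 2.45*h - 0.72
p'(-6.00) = 120.41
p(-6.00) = -204.06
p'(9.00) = 445.16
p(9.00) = 1455.84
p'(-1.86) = 3.67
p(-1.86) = -1.49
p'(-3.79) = 38.52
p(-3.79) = -36.70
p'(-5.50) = 97.96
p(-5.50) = -149.56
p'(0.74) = 10.79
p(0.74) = 3.87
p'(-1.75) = 2.72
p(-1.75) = -1.14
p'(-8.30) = 253.25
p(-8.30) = -624.46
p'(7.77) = 340.79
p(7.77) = 973.90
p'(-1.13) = -0.59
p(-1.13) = -0.67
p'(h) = 4.59*h^2 + 7.88*h + 2.45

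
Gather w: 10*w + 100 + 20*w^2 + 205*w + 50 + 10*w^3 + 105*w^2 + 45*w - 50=10*w^3 + 125*w^2 + 260*w + 100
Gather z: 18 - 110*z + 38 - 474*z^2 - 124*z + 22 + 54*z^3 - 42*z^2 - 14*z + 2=54*z^3 - 516*z^2 - 248*z + 80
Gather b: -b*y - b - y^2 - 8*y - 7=b*(-y - 1) - y^2 - 8*y - 7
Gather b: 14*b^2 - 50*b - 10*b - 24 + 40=14*b^2 - 60*b + 16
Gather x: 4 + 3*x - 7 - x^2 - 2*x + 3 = -x^2 + x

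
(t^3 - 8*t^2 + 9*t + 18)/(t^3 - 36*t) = (t^2 - 2*t - 3)/(t*(t + 6))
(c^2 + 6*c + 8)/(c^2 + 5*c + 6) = (c + 4)/(c + 3)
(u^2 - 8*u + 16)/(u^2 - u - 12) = (u - 4)/(u + 3)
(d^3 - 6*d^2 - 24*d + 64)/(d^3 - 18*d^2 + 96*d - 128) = (d + 4)/(d - 8)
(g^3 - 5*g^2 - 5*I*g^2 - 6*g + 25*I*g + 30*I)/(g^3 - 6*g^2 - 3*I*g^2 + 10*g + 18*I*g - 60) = (g + 1)/(g + 2*I)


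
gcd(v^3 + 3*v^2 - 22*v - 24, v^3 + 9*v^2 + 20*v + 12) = v^2 + 7*v + 6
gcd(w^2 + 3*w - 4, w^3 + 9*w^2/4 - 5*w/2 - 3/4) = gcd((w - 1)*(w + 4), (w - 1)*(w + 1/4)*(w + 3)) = w - 1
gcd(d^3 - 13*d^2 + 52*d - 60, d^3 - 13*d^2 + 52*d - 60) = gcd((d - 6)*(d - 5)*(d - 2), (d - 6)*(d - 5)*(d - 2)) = d^3 - 13*d^2 + 52*d - 60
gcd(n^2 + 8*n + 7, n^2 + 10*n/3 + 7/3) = n + 1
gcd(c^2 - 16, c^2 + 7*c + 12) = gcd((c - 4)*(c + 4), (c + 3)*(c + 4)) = c + 4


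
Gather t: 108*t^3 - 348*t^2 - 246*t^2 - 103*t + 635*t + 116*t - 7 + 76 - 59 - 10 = 108*t^3 - 594*t^2 + 648*t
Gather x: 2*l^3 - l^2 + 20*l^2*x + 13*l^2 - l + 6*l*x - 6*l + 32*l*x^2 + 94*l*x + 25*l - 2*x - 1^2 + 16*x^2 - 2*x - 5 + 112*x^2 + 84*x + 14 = 2*l^3 + 12*l^2 + 18*l + x^2*(32*l + 128) + x*(20*l^2 + 100*l + 80) + 8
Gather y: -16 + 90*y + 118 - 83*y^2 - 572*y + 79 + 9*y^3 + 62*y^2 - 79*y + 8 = 9*y^3 - 21*y^2 - 561*y + 189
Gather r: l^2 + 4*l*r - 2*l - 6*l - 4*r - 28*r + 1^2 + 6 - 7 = l^2 - 8*l + r*(4*l - 32)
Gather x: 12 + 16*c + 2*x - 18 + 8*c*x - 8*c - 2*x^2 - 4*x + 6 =8*c - 2*x^2 + x*(8*c - 2)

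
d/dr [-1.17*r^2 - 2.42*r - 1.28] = -2.34*r - 2.42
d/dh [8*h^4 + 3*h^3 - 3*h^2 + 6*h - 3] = 32*h^3 + 9*h^2 - 6*h + 6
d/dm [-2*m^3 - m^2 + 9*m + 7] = -6*m^2 - 2*m + 9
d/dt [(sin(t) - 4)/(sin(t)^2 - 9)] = (8*sin(t) + cos(t)^2 - 10)*cos(t)/(sin(t)^2 - 9)^2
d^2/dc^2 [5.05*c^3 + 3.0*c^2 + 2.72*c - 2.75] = 30.3*c + 6.0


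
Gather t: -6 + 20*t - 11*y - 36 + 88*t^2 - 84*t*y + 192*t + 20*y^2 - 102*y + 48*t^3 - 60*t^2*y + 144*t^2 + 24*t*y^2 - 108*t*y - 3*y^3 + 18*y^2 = 48*t^3 + t^2*(232 - 60*y) + t*(24*y^2 - 192*y + 212) - 3*y^3 + 38*y^2 - 113*y - 42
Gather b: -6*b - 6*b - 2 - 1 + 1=-12*b - 2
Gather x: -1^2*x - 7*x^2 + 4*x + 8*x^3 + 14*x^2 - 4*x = 8*x^3 + 7*x^2 - x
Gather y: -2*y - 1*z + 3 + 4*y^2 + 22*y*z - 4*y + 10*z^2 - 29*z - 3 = 4*y^2 + y*(22*z - 6) + 10*z^2 - 30*z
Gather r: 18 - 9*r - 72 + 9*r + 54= 0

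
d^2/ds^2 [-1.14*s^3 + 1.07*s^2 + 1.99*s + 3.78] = 2.14 - 6.84*s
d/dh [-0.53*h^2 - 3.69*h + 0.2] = -1.06*h - 3.69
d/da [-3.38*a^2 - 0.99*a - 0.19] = -6.76*a - 0.99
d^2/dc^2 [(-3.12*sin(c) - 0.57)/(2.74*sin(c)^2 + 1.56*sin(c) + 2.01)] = (23.423712*sin(c)^5 + 3.78119999999998*sin(c)^4 - 142.636728*sin(c)^3 - 46.628784*sin(c)^2 + 99.2979*sin(c) + 23.070276)/(2.74*sin(c)^2 + 1.56*sin(c) + 2.01)^3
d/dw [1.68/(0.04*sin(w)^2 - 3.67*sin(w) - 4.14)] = (6.1656 - 0.1344*sin(w))*cos(w)/(-0.04*sin(w)^2 + 3.67*sin(w) + 4.14)^2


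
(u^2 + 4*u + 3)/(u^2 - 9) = (u + 1)/(u - 3)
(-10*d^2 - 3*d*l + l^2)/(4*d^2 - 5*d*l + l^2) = (-10*d^2 - 3*d*l + l^2)/(4*d^2 - 5*d*l + l^2)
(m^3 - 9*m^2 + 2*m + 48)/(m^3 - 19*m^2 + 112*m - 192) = (m + 2)/(m - 8)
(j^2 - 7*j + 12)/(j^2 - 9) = (j - 4)/(j + 3)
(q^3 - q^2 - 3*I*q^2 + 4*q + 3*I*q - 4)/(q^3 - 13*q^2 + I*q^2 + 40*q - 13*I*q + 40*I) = (q^2 - q*(1 + 4*I) + 4*I)/(q^2 - 13*q + 40)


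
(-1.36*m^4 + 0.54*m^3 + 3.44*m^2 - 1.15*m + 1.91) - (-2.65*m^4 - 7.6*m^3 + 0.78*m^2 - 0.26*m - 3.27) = 1.29*m^4 + 8.14*m^3 + 2.66*m^2 - 0.89*m + 5.18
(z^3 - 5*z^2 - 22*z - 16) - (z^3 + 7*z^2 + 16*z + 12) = -12*z^2 - 38*z - 28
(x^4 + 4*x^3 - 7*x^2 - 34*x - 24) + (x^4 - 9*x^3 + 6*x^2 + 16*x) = 2*x^4 - 5*x^3 - x^2 - 18*x - 24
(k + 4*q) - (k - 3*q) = 7*q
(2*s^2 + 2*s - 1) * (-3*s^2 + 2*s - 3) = -6*s^4 - 2*s^3 + s^2 - 8*s + 3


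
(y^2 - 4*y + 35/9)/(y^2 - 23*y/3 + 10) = (y - 7/3)/(y - 6)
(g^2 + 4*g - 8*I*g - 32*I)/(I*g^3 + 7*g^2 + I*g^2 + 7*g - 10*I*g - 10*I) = -(I*g^2 + 4*g*(2 + I) + 32)/(g^3 + g^2*(1 - 7*I) - g*(10 + 7*I) - 10)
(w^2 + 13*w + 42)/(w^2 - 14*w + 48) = (w^2 + 13*w + 42)/(w^2 - 14*w + 48)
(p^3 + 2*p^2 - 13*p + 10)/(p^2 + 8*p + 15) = (p^2 - 3*p + 2)/(p + 3)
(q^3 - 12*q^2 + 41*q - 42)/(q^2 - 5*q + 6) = q - 7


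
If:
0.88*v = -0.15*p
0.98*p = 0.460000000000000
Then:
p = 0.47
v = -0.08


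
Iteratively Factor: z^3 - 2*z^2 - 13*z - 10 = (z + 2)*(z^2 - 4*z - 5) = (z - 5)*(z + 2)*(z + 1)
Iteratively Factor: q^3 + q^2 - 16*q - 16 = (q - 4)*(q^2 + 5*q + 4) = (q - 4)*(q + 1)*(q + 4)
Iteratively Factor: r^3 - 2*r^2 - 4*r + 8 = (r - 2)*(r^2 - 4) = (r - 2)^2*(r + 2)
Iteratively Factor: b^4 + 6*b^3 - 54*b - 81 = (b + 3)*(b^3 + 3*b^2 - 9*b - 27) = (b + 3)^2*(b^2 - 9) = (b - 3)*(b + 3)^2*(b + 3)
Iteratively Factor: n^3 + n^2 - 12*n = (n + 4)*(n^2 - 3*n) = (n - 3)*(n + 4)*(n)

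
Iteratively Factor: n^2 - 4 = (n + 2)*(n - 2)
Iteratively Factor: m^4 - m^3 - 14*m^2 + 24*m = (m)*(m^3 - m^2 - 14*m + 24) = m*(m + 4)*(m^2 - 5*m + 6) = m*(m - 2)*(m + 4)*(m - 3)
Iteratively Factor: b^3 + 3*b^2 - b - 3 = (b - 1)*(b^2 + 4*b + 3) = (b - 1)*(b + 3)*(b + 1)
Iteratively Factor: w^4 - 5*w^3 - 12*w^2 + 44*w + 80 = (w + 2)*(w^3 - 7*w^2 + 2*w + 40) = (w + 2)^2*(w^2 - 9*w + 20) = (w - 4)*(w + 2)^2*(w - 5)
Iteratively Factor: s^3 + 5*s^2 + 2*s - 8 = (s + 2)*(s^2 + 3*s - 4) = (s + 2)*(s + 4)*(s - 1)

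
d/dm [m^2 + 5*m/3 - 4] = 2*m + 5/3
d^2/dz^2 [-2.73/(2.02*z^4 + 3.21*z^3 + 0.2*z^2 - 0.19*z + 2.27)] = ((66.1752*z^2 + 52.5798*z + 1.092)*(2.02*z^4 + 3.21*z^3 + 0.2*z^2 - 0.19*z + 2.27) - 2.73*(8.08*z^3 + 9.63*z^2 + 0.4*z - 0.19)*(16.16*z^3 + 19.26*z^2 + 0.8*z - 0.38))/(2.02*z^4 + 3.21*z^3 + 0.2*z^2 - 0.19*z + 2.27)^3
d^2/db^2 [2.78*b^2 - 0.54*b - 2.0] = 5.56000000000000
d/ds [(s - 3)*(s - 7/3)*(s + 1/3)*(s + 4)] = 4*s^3 - 3*s^2 - 266*s/9 + 209/9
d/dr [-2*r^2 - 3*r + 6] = -4*r - 3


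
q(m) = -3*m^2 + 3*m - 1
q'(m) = 3 - 6*m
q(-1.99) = -18.85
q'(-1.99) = 14.94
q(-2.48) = -26.89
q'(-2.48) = 17.88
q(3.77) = -32.33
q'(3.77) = -19.62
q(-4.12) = -64.28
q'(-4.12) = 27.72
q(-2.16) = -21.48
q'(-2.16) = 15.96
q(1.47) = -3.07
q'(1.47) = -5.82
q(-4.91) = -88.05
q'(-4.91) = 32.46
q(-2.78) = -32.53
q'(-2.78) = 19.68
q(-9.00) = -271.00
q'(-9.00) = 57.00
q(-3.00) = -37.00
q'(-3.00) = 21.00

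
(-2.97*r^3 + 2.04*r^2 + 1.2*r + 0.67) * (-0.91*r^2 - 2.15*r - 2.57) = 2.7027*r^5 + 4.5291*r^4 + 2.1549*r^3 - 8.4325*r^2 - 4.5245*r - 1.7219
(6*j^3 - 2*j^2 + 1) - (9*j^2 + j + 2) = 6*j^3 - 11*j^2 - j - 1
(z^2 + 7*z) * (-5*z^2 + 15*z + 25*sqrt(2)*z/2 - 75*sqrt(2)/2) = -5*z^4 - 20*z^3 + 25*sqrt(2)*z^3/2 + 50*sqrt(2)*z^2 + 105*z^2 - 525*sqrt(2)*z/2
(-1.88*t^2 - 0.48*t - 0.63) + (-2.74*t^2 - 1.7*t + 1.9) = -4.62*t^2 - 2.18*t + 1.27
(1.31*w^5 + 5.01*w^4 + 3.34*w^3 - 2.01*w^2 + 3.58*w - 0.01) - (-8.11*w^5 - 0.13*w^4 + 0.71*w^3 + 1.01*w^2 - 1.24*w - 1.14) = 9.42*w^5 + 5.14*w^4 + 2.63*w^3 - 3.02*w^2 + 4.82*w + 1.13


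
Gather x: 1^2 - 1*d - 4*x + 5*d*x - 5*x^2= -d - 5*x^2 + x*(5*d - 4) + 1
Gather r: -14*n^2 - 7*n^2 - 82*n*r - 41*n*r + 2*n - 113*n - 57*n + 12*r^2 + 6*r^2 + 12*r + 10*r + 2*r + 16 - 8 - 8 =-21*n^2 - 168*n + 18*r^2 + r*(24 - 123*n)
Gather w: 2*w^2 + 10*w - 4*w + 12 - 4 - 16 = 2*w^2 + 6*w - 8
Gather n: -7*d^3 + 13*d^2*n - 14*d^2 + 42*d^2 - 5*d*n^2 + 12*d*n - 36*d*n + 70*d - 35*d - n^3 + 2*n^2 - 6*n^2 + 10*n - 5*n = -7*d^3 + 28*d^2 + 35*d - n^3 + n^2*(-5*d - 4) + n*(13*d^2 - 24*d + 5)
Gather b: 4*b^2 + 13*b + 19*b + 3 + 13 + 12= 4*b^2 + 32*b + 28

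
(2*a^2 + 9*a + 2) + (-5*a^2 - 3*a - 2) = -3*a^2 + 6*a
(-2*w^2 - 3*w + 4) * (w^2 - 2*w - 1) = -2*w^4 + w^3 + 12*w^2 - 5*w - 4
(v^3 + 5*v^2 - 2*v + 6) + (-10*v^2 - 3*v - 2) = v^3 - 5*v^2 - 5*v + 4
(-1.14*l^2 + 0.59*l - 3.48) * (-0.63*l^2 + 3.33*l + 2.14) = 0.7182*l^4 - 4.1679*l^3 + 1.7175*l^2 - 10.3258*l - 7.4472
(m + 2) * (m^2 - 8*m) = m^3 - 6*m^2 - 16*m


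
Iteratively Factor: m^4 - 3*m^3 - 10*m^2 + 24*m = (m + 3)*(m^3 - 6*m^2 + 8*m) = (m - 4)*(m + 3)*(m^2 - 2*m) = m*(m - 4)*(m + 3)*(m - 2)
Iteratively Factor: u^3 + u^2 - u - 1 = (u - 1)*(u^2 + 2*u + 1) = (u - 1)*(u + 1)*(u + 1)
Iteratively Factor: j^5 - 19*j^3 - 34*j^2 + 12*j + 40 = (j + 2)*(j^4 - 2*j^3 - 15*j^2 - 4*j + 20) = (j - 5)*(j + 2)*(j^3 + 3*j^2 - 4) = (j - 5)*(j + 2)^2*(j^2 + j - 2) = (j - 5)*(j - 1)*(j + 2)^2*(j + 2)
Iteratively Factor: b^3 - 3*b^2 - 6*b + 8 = (b - 1)*(b^2 - 2*b - 8) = (b - 1)*(b + 2)*(b - 4)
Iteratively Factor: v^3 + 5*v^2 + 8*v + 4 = (v + 2)*(v^2 + 3*v + 2) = (v + 1)*(v + 2)*(v + 2)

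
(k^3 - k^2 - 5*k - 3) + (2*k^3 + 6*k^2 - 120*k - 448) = 3*k^3 + 5*k^2 - 125*k - 451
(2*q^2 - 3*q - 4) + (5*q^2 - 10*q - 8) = 7*q^2 - 13*q - 12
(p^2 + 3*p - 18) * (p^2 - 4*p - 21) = p^4 - p^3 - 51*p^2 + 9*p + 378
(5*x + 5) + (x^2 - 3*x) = x^2 + 2*x + 5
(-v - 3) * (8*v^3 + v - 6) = -8*v^4 - 24*v^3 - v^2 + 3*v + 18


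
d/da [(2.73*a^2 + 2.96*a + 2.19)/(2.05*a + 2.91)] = (5.5965*a^2 + 15.8886*a + 4.1241)/(4.2025*a^2 + 11.931*a + 8.4681)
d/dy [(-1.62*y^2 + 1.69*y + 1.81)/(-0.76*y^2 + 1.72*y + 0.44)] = (-1.502*y^2 + 1.3256*y - 2.3696)/(0.5776*y^4 - 2.6144*y^3 + 2.2896*y^2 + 1.5136*y + 0.1936)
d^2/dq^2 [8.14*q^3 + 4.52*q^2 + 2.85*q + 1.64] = 48.84*q + 9.04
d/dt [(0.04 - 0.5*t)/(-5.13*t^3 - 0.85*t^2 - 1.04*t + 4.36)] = (-5.13*t^3 + 0.1906*t^2 + 0.068*t - 2.1384)/(26.3169*t^6 + 8.721*t^5 + 11.3929*t^4 - 42.9656*t^3 - 6.3304*t^2 - 9.0688*t + 19.0096)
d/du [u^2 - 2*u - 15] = 2*u - 2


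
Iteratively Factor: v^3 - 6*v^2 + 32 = (v - 4)*(v^2 - 2*v - 8) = (v - 4)^2*(v + 2)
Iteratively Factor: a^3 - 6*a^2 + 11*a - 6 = (a - 2)*(a^2 - 4*a + 3) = (a - 3)*(a - 2)*(a - 1)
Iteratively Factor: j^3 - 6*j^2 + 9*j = (j - 3)*(j^2 - 3*j) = j*(j - 3)*(j - 3)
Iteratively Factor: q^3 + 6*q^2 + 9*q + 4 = (q + 1)*(q^2 + 5*q + 4) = (q + 1)*(q + 4)*(q + 1)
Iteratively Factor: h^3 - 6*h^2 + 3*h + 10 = (h - 5)*(h^2 - h - 2) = (h - 5)*(h + 1)*(h - 2)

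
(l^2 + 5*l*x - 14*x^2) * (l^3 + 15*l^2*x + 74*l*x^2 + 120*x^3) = l^5 + 20*l^4*x + 135*l^3*x^2 + 280*l^2*x^3 - 436*l*x^4 - 1680*x^5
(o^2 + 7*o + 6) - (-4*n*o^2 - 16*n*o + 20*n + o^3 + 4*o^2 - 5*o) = 4*n*o^2 + 16*n*o - 20*n - o^3 - 3*o^2 + 12*o + 6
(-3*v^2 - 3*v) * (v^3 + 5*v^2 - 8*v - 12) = -3*v^5 - 18*v^4 + 9*v^3 + 60*v^2 + 36*v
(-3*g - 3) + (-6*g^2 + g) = -6*g^2 - 2*g - 3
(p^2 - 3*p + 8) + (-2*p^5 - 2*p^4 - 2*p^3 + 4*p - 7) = -2*p^5 - 2*p^4 - 2*p^3 + p^2 + p + 1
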